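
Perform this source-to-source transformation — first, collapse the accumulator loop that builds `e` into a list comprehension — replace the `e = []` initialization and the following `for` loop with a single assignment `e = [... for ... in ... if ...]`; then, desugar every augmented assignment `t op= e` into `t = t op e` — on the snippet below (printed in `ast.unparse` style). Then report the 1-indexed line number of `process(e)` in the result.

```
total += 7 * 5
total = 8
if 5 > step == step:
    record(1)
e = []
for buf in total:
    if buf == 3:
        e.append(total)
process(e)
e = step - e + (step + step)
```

6

Transformed code:
total = total + 7 * 5
total = 8
if 5 > step == step:
    record(1)
e = [total for buf in total if buf == 3]
process(e)
e = step - e + (step + step)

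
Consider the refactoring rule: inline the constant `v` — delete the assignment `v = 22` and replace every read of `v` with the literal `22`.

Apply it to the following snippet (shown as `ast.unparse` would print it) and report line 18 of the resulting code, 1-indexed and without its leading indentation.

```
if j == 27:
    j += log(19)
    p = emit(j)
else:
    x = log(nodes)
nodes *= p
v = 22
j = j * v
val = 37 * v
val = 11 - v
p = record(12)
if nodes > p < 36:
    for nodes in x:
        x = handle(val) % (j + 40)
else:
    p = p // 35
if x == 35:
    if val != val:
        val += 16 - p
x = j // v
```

Transformed code:
if j == 27:
    j += log(19)
    p = emit(j)
else:
    x = log(nodes)
nodes *= p
j = j * 22
val = 37 * 22
val = 11 - 22
p = record(12)
if nodes > p < 36:
    for nodes in x:
        x = handle(val) % (j + 40)
else:
    p = p // 35
if x == 35:
    if val != val:
        val += 16 - p
x = j // 22

val += 16 - p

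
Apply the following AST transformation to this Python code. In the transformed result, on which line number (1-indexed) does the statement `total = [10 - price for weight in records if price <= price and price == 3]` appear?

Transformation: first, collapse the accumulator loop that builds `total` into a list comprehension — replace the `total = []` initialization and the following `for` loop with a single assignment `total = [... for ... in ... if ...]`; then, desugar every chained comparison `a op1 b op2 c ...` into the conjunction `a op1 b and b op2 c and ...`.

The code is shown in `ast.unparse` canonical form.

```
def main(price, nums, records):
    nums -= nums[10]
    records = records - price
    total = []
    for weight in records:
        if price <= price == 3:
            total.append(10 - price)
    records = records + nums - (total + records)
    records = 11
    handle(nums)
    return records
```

4

Transformed code:
def main(price, nums, records):
    nums -= nums[10]
    records = records - price
    total = [10 - price for weight in records if price <= price and price == 3]
    records = records + nums - (total + records)
    records = 11
    handle(nums)
    return records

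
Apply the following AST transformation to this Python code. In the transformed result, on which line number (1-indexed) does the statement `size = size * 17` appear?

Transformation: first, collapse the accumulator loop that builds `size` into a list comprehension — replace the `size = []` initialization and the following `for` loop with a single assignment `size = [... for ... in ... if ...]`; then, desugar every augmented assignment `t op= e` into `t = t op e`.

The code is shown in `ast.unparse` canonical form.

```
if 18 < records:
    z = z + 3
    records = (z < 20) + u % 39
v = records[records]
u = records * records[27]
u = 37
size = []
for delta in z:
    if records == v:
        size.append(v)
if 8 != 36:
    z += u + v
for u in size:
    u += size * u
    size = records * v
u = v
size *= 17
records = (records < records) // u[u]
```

Transformed code:
if 18 < records:
    z = z + 3
    records = (z < 20) + u % 39
v = records[records]
u = records * records[27]
u = 37
size = [v for delta in z if records == v]
if 8 != 36:
    z = z + (u + v)
for u in size:
    u = u + size * u
    size = records * v
u = v
size = size * 17
records = (records < records) // u[u]

14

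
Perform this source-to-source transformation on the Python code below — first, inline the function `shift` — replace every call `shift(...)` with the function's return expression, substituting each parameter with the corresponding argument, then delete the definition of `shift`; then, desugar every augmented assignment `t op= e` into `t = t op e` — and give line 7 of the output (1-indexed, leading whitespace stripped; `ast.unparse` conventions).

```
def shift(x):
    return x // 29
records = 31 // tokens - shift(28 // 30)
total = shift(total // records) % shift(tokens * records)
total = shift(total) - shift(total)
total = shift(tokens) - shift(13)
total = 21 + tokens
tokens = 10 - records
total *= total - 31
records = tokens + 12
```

Transformed code:
records = 31 // tokens - 28 // 30 // 29
total = total // records // 29 % (tokens * records // 29)
total = total // 29 - total // 29
total = tokens // 29 - 13 // 29
total = 21 + tokens
tokens = 10 - records
total = total * (total - 31)
records = tokens + 12

total = total * (total - 31)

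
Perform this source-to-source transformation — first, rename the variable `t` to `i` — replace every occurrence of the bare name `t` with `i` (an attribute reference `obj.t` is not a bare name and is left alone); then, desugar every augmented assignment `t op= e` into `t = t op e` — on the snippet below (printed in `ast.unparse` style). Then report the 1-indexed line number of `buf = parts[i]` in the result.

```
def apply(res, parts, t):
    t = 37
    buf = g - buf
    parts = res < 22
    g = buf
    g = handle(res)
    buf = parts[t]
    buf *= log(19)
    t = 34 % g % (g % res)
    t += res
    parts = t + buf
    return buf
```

7

Transformed code:
def apply(res, parts, i):
    i = 37
    buf = g - buf
    parts = res < 22
    g = buf
    g = handle(res)
    buf = parts[i]
    buf = buf * log(19)
    i = 34 % g % (g % res)
    i = i + res
    parts = i + buf
    return buf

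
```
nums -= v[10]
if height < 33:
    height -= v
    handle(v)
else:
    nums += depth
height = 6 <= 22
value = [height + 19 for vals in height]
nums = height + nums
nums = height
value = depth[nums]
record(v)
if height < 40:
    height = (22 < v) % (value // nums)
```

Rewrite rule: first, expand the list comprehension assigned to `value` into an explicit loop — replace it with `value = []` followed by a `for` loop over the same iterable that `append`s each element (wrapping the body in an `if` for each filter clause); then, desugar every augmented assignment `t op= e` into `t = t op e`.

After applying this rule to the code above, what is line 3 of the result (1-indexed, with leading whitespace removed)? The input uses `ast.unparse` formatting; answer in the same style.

Transformed code:
nums = nums - v[10]
if height < 33:
    height = height - v
    handle(v)
else:
    nums = nums + depth
height = 6 <= 22
value = []
for vals in height:
    value.append(height + 19)
nums = height + nums
nums = height
value = depth[nums]
record(v)
if height < 40:
    height = (22 < v) % (value // nums)

height = height - v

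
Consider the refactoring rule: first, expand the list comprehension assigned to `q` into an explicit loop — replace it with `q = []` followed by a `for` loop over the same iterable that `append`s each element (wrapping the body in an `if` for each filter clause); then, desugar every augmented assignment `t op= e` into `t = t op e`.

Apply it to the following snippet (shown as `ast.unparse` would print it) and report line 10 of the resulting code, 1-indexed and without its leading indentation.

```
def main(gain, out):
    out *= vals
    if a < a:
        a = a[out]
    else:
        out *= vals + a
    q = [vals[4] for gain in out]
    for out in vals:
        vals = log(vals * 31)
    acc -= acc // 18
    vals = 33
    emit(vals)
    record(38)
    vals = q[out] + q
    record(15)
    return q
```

Transformed code:
def main(gain, out):
    out = out * vals
    if a < a:
        a = a[out]
    else:
        out = out * (vals + a)
    q = []
    for gain in out:
        q.append(vals[4])
    for out in vals:
        vals = log(vals * 31)
    acc = acc - acc // 18
    vals = 33
    emit(vals)
    record(38)
    vals = q[out] + q
    record(15)
    return q

for out in vals:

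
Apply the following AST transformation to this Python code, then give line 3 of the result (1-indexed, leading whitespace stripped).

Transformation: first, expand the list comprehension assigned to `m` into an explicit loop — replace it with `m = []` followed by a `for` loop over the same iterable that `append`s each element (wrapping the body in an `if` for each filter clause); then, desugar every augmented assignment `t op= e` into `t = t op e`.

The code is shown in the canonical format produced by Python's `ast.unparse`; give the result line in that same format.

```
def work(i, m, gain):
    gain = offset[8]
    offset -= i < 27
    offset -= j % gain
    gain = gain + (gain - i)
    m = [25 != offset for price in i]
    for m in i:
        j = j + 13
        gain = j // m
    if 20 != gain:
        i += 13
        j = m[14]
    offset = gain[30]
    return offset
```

offset = offset - (i < 27)

Transformed code:
def work(i, m, gain):
    gain = offset[8]
    offset = offset - (i < 27)
    offset = offset - j % gain
    gain = gain + (gain - i)
    m = []
    for price in i:
        m.append(25 != offset)
    for m in i:
        j = j + 13
        gain = j // m
    if 20 != gain:
        i = i + 13
        j = m[14]
    offset = gain[30]
    return offset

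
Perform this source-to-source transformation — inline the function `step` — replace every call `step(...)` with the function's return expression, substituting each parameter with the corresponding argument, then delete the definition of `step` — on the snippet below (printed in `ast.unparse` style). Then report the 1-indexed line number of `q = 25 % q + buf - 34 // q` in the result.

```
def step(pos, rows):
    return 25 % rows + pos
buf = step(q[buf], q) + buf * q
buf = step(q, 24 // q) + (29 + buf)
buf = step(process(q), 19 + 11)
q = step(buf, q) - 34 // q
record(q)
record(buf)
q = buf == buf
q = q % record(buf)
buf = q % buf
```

Transformed code:
buf = 25 % q + q[buf] + buf * q
buf = 25 % (24 // q) + q + (29 + buf)
buf = 25 % (19 + 11) + process(q)
q = 25 % q + buf - 34 // q
record(q)
record(buf)
q = buf == buf
q = q % record(buf)
buf = q % buf

4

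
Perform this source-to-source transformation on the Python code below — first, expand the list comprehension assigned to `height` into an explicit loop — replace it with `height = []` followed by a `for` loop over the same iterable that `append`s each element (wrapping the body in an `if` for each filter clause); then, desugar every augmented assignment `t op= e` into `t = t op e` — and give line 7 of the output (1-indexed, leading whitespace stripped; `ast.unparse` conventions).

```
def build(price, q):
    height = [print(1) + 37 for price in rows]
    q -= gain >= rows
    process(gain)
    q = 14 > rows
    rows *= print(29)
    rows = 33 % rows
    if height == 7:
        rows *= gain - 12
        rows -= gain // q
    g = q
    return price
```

Transformed code:
def build(price, q):
    height = []
    for price in rows:
        height.append(print(1) + 37)
    q = q - (gain >= rows)
    process(gain)
    q = 14 > rows
    rows = rows * print(29)
    rows = 33 % rows
    if height == 7:
        rows = rows * (gain - 12)
        rows = rows - gain // q
    g = q
    return price

q = 14 > rows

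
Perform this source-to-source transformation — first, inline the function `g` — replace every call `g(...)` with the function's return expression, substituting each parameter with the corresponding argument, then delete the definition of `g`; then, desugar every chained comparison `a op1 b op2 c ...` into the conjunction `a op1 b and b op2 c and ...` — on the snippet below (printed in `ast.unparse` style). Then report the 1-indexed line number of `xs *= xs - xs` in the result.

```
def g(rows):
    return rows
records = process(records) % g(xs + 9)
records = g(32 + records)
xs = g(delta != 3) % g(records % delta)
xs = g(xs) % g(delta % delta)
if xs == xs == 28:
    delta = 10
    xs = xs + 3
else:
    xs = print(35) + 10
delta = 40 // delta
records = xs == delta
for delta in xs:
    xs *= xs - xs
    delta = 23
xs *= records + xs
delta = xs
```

13

Transformed code:
records = process(records) % (xs + 9)
records = 32 + records
xs = (delta != 3) % (records % delta)
xs = xs % (delta % delta)
if xs == xs and xs == 28:
    delta = 10
    xs = xs + 3
else:
    xs = print(35) + 10
delta = 40 // delta
records = xs == delta
for delta in xs:
    xs *= xs - xs
    delta = 23
xs *= records + xs
delta = xs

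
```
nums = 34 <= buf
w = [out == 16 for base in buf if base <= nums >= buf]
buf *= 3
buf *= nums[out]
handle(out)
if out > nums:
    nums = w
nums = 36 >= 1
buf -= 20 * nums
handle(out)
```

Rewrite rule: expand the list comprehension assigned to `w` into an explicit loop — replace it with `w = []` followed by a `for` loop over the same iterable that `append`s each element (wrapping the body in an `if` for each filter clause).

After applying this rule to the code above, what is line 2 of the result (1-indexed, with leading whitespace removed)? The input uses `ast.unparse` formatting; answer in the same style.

Transformed code:
nums = 34 <= buf
w = []
for base in buf:
    if base <= nums >= buf:
        w.append(out == 16)
buf *= 3
buf *= nums[out]
handle(out)
if out > nums:
    nums = w
nums = 36 >= 1
buf -= 20 * nums
handle(out)

w = []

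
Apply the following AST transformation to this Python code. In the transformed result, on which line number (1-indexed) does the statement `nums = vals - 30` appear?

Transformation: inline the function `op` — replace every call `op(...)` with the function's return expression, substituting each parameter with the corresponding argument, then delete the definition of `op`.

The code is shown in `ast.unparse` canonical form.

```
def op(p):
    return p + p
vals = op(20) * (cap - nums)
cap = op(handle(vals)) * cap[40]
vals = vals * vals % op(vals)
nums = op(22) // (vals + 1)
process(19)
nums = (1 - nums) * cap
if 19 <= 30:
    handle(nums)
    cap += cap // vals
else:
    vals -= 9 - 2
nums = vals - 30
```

12

Transformed code:
vals = (20 + 20) * (cap - nums)
cap = (handle(vals) + handle(vals)) * cap[40]
vals = vals * vals % (vals + vals)
nums = (22 + 22) // (vals + 1)
process(19)
nums = (1 - nums) * cap
if 19 <= 30:
    handle(nums)
    cap += cap // vals
else:
    vals -= 9 - 2
nums = vals - 30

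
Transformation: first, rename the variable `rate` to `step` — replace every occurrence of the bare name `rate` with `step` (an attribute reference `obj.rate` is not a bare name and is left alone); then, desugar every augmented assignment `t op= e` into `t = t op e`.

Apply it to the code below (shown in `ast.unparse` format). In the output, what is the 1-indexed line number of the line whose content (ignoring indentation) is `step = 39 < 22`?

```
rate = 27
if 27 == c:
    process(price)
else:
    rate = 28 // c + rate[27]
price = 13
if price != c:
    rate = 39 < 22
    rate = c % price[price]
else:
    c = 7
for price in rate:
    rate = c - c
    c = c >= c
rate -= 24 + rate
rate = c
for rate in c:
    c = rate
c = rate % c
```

8

Transformed code:
step = 27
if 27 == c:
    process(price)
else:
    step = 28 // c + step[27]
price = 13
if price != c:
    step = 39 < 22
    step = c % price[price]
else:
    c = 7
for price in step:
    step = c - c
    c = c >= c
step = step - (24 + step)
step = c
for step in c:
    c = step
c = step % c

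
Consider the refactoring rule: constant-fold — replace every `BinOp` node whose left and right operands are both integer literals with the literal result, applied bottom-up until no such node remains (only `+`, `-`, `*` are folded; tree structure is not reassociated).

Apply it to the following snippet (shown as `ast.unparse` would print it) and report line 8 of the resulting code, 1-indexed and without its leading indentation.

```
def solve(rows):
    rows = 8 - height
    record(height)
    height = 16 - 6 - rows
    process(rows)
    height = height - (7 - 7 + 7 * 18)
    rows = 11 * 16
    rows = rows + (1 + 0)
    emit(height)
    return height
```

Transformed code:
def solve(rows):
    rows = 8 - height
    record(height)
    height = 10 - rows
    process(rows)
    height = height - 126
    rows = 176
    rows = rows + 1
    emit(height)
    return height

rows = rows + 1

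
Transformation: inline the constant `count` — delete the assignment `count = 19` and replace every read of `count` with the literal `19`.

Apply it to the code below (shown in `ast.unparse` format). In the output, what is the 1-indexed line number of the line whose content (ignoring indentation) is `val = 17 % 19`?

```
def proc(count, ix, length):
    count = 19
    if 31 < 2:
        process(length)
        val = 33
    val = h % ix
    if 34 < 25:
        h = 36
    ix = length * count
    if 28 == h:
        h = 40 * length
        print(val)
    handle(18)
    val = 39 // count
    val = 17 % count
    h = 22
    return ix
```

Transformed code:
def proc(count, ix, length):
    if 31 < 2:
        process(length)
        val = 33
    val = h % ix
    if 34 < 25:
        h = 36
    ix = length * 19
    if 28 == h:
        h = 40 * length
        print(val)
    handle(18)
    val = 39 // 19
    val = 17 % 19
    h = 22
    return ix

14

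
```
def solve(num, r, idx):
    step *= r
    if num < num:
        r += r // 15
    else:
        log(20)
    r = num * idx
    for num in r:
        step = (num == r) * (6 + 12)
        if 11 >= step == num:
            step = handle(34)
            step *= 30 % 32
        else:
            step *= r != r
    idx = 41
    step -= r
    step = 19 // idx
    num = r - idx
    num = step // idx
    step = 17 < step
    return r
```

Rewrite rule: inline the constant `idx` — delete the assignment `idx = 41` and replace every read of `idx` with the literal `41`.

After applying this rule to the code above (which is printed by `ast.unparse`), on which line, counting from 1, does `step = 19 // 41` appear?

Transformed code:
def solve(num, r, idx):
    step *= r
    if num < num:
        r += r // 15
    else:
        log(20)
    r = num * 41
    for num in r:
        step = (num == r) * (6 + 12)
        if 11 >= step == num:
            step = handle(34)
            step *= 30 % 32
        else:
            step *= r != r
    step -= r
    step = 19 // 41
    num = r - 41
    num = step // 41
    step = 17 < step
    return r

16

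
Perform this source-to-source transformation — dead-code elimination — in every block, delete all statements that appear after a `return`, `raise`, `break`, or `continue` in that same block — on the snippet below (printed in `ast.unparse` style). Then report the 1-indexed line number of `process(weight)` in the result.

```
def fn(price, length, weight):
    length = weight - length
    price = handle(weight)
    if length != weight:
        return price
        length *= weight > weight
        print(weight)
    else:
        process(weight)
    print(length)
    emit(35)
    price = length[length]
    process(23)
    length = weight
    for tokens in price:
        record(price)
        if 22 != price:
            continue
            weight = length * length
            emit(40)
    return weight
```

Transformed code:
def fn(price, length, weight):
    length = weight - length
    price = handle(weight)
    if length != weight:
        return price
    else:
        process(weight)
    print(length)
    emit(35)
    price = length[length]
    process(23)
    length = weight
    for tokens in price:
        record(price)
        if 22 != price:
            continue
    return weight

7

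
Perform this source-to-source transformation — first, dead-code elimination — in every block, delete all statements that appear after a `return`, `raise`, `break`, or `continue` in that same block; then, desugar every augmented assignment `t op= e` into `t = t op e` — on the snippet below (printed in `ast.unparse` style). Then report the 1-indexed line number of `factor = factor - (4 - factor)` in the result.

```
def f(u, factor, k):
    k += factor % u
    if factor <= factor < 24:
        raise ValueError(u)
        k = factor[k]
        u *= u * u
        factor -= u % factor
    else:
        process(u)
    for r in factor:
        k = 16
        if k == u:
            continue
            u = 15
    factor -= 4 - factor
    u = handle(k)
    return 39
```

11

Transformed code:
def f(u, factor, k):
    k = k + factor % u
    if factor <= factor < 24:
        raise ValueError(u)
    else:
        process(u)
    for r in factor:
        k = 16
        if k == u:
            continue
    factor = factor - (4 - factor)
    u = handle(k)
    return 39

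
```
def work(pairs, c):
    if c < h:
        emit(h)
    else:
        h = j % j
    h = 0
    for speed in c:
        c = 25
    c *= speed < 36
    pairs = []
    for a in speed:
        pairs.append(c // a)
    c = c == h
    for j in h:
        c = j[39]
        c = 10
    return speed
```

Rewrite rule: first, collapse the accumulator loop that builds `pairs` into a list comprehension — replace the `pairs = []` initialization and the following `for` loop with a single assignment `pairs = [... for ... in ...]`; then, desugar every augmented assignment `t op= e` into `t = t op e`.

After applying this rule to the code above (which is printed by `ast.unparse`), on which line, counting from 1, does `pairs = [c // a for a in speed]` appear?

10

Transformed code:
def work(pairs, c):
    if c < h:
        emit(h)
    else:
        h = j % j
    h = 0
    for speed in c:
        c = 25
    c = c * (speed < 36)
    pairs = [c // a for a in speed]
    c = c == h
    for j in h:
        c = j[39]
        c = 10
    return speed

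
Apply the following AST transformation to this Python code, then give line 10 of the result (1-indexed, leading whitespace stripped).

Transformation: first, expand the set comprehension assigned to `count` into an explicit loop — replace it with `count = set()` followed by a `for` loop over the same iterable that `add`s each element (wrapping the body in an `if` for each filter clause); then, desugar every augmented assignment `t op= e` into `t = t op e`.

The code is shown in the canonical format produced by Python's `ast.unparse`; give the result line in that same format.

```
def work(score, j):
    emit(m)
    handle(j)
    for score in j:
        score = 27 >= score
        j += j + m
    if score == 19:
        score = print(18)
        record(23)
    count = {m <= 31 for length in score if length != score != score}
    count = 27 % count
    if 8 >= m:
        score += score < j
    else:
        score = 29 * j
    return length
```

count = set()

Transformed code:
def work(score, j):
    emit(m)
    handle(j)
    for score in j:
        score = 27 >= score
        j = j + (j + m)
    if score == 19:
        score = print(18)
        record(23)
    count = set()
    for length in score:
        if length != score != score:
            count.add(m <= 31)
    count = 27 % count
    if 8 >= m:
        score = score + (score < j)
    else:
        score = 29 * j
    return length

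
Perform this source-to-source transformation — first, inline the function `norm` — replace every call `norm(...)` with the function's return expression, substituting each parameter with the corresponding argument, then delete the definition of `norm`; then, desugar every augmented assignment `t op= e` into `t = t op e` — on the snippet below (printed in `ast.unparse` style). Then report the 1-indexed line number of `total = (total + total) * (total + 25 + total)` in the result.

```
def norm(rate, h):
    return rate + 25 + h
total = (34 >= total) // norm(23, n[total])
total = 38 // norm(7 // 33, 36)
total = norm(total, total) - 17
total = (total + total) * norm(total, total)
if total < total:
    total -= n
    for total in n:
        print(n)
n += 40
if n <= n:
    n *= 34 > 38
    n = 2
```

4

Transformed code:
total = (34 >= total) // (23 + 25 + n[total])
total = 38 // (7 // 33 + 25 + 36)
total = total + 25 + total - 17
total = (total + total) * (total + 25 + total)
if total < total:
    total = total - n
    for total in n:
        print(n)
n = n + 40
if n <= n:
    n = n * (34 > 38)
    n = 2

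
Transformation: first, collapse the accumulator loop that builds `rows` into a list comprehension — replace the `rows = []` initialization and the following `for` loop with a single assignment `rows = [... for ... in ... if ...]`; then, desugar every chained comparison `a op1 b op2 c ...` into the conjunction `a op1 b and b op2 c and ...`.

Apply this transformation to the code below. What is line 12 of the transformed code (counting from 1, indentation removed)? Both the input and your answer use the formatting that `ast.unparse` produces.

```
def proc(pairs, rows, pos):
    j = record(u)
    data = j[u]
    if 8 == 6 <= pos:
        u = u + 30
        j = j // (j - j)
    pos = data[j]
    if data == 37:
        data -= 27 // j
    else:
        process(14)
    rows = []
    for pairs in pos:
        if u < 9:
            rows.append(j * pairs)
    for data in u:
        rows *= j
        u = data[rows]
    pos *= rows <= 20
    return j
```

rows = [j * pairs for pairs in pos if u < 9]

Transformed code:
def proc(pairs, rows, pos):
    j = record(u)
    data = j[u]
    if 8 == 6 and 6 <= pos:
        u = u + 30
        j = j // (j - j)
    pos = data[j]
    if data == 37:
        data -= 27 // j
    else:
        process(14)
    rows = [j * pairs for pairs in pos if u < 9]
    for data in u:
        rows *= j
        u = data[rows]
    pos *= rows <= 20
    return j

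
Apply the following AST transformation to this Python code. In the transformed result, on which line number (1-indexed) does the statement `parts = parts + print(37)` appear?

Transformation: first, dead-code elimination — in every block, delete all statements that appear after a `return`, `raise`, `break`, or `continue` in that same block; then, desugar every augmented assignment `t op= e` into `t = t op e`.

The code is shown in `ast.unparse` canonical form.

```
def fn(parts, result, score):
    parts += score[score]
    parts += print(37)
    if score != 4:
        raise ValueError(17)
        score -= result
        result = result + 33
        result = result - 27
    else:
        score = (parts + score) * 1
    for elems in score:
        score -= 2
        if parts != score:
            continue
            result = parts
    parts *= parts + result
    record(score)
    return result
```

3

Transformed code:
def fn(parts, result, score):
    parts = parts + score[score]
    parts = parts + print(37)
    if score != 4:
        raise ValueError(17)
    else:
        score = (parts + score) * 1
    for elems in score:
        score = score - 2
        if parts != score:
            continue
    parts = parts * (parts + result)
    record(score)
    return result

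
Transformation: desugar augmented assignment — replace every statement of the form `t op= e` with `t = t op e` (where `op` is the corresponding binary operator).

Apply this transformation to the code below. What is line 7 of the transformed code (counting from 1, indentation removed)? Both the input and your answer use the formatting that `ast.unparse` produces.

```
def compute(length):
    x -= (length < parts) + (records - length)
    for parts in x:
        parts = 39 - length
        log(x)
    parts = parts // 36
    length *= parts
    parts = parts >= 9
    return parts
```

length = length * parts

Transformed code:
def compute(length):
    x = x - ((length < parts) + (records - length))
    for parts in x:
        parts = 39 - length
        log(x)
    parts = parts // 36
    length = length * parts
    parts = parts >= 9
    return parts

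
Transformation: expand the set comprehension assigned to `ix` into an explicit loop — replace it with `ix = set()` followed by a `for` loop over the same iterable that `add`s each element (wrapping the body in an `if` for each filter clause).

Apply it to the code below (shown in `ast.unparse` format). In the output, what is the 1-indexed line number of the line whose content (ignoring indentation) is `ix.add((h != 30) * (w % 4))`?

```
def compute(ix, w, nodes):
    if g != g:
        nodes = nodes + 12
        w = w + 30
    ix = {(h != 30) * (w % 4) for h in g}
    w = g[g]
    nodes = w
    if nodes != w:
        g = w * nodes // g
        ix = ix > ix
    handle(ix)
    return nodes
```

7

Transformed code:
def compute(ix, w, nodes):
    if g != g:
        nodes = nodes + 12
        w = w + 30
    ix = set()
    for h in g:
        ix.add((h != 30) * (w % 4))
    w = g[g]
    nodes = w
    if nodes != w:
        g = w * nodes // g
        ix = ix > ix
    handle(ix)
    return nodes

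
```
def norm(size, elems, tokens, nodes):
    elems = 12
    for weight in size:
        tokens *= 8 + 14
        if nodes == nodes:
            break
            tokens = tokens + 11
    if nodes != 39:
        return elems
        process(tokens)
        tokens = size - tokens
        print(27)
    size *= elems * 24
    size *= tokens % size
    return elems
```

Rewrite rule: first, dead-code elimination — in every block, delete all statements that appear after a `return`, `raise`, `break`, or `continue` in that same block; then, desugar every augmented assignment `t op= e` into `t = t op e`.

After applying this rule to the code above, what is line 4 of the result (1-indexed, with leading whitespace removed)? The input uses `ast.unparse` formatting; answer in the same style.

tokens = tokens * (8 + 14)

Transformed code:
def norm(size, elems, tokens, nodes):
    elems = 12
    for weight in size:
        tokens = tokens * (8 + 14)
        if nodes == nodes:
            break
    if nodes != 39:
        return elems
    size = size * (elems * 24)
    size = size * (tokens % size)
    return elems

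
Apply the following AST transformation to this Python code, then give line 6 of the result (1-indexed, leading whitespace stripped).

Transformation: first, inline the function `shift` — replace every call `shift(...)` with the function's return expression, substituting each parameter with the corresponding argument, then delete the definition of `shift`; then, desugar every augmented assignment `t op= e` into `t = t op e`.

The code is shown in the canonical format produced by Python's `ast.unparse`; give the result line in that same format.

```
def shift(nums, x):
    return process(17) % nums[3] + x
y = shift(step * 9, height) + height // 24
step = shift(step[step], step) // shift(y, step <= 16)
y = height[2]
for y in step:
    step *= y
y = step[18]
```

Transformed code:
y = process(17) % (step * 9)[3] + height + height // 24
step = (process(17) % step[step][3] + step) // (process(17) % y[3] + (step <= 16))
y = height[2]
for y in step:
    step = step * y
y = step[18]

y = step[18]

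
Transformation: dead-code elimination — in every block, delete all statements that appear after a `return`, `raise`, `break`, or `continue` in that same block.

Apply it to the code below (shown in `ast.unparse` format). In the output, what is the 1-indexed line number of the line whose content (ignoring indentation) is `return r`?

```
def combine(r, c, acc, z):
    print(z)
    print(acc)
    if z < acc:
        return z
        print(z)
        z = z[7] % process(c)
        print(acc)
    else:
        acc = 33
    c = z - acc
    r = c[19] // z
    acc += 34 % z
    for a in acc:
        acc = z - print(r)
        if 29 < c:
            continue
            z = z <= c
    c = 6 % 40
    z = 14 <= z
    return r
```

17

Transformed code:
def combine(r, c, acc, z):
    print(z)
    print(acc)
    if z < acc:
        return z
    else:
        acc = 33
    c = z - acc
    r = c[19] // z
    acc += 34 % z
    for a in acc:
        acc = z - print(r)
        if 29 < c:
            continue
    c = 6 % 40
    z = 14 <= z
    return r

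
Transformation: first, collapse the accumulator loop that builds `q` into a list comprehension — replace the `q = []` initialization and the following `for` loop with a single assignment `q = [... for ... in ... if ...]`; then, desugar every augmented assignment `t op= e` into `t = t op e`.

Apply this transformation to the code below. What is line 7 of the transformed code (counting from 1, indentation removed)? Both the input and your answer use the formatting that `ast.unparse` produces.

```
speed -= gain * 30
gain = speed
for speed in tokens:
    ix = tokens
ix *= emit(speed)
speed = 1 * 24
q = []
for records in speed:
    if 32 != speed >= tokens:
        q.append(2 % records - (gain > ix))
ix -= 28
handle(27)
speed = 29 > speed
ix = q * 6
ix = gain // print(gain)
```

Transformed code:
speed = speed - gain * 30
gain = speed
for speed in tokens:
    ix = tokens
ix = ix * emit(speed)
speed = 1 * 24
q = [2 % records - (gain > ix) for records in speed if 32 != speed >= tokens]
ix = ix - 28
handle(27)
speed = 29 > speed
ix = q * 6
ix = gain // print(gain)

q = [2 % records - (gain > ix) for records in speed if 32 != speed >= tokens]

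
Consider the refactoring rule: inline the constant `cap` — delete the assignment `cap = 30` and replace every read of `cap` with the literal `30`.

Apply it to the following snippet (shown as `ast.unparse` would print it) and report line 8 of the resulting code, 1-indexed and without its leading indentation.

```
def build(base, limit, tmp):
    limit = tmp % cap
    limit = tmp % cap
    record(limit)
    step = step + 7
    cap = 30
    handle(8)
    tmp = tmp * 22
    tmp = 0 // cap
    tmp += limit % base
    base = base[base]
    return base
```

Transformed code:
def build(base, limit, tmp):
    limit = tmp % 30
    limit = tmp % 30
    record(limit)
    step = step + 7
    handle(8)
    tmp = tmp * 22
    tmp = 0 // 30
    tmp += limit % base
    base = base[base]
    return base

tmp = 0 // 30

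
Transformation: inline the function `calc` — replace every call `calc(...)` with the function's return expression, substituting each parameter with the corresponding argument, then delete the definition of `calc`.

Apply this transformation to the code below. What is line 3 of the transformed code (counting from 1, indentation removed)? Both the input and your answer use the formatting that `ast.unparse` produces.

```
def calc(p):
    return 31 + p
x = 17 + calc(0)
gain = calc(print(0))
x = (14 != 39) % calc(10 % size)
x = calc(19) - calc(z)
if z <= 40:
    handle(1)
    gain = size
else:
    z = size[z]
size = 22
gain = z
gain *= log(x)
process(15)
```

Transformed code:
x = 17 + (31 + 0)
gain = 31 + print(0)
x = (14 != 39) % (31 + 10 % size)
x = 31 + 19 - (31 + z)
if z <= 40:
    handle(1)
    gain = size
else:
    z = size[z]
size = 22
gain = z
gain *= log(x)
process(15)

x = (14 != 39) % (31 + 10 % size)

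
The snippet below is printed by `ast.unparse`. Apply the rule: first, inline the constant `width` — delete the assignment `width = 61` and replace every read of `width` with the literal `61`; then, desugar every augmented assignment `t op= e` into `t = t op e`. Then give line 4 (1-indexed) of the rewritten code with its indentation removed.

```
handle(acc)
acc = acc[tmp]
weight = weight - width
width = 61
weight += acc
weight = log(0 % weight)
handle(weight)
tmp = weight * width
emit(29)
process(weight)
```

Transformed code:
handle(acc)
acc = acc[tmp]
weight = weight - 61
weight = weight + acc
weight = log(0 % weight)
handle(weight)
tmp = weight * 61
emit(29)
process(weight)

weight = weight + acc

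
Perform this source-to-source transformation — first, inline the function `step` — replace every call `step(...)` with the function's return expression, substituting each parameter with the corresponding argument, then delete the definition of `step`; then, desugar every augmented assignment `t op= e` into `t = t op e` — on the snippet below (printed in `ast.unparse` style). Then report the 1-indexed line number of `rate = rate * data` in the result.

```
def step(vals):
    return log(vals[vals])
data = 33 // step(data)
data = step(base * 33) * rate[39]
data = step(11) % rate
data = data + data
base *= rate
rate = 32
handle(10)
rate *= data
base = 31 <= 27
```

Transformed code:
data = 33 // log(data[data])
data = log((base * 33)[base * 33]) * rate[39]
data = log(11[11]) % rate
data = data + data
base = base * rate
rate = 32
handle(10)
rate = rate * data
base = 31 <= 27

8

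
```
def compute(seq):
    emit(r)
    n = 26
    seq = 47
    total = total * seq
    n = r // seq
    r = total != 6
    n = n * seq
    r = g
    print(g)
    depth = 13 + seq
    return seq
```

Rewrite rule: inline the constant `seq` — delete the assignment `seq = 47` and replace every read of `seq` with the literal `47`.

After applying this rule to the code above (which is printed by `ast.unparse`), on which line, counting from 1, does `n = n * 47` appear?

Transformed code:
def compute(seq):
    emit(r)
    n = 26
    total = total * 47
    n = r // 47
    r = total != 6
    n = n * 47
    r = g
    print(g)
    depth = 13 + 47
    return 47

7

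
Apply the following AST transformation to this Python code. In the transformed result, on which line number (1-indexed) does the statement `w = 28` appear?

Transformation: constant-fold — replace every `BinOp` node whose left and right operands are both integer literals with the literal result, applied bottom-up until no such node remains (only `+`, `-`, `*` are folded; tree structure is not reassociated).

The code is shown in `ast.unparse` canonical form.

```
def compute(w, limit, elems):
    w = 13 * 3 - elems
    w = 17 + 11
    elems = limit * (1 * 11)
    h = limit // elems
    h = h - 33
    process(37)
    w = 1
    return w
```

Transformed code:
def compute(w, limit, elems):
    w = 39 - elems
    w = 28
    elems = limit * 11
    h = limit // elems
    h = h - 33
    process(37)
    w = 1
    return w

3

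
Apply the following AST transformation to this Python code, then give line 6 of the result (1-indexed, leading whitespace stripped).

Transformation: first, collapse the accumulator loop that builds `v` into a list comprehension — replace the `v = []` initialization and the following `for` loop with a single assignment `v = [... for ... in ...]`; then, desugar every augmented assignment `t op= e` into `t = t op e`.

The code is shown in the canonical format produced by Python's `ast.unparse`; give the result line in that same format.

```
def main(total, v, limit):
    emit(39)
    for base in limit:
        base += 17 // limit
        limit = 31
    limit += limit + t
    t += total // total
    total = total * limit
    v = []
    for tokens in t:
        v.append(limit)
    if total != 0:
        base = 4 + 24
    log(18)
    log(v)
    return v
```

limit = limit + (limit + t)

Transformed code:
def main(total, v, limit):
    emit(39)
    for base in limit:
        base = base + 17 // limit
        limit = 31
    limit = limit + (limit + t)
    t = t + total // total
    total = total * limit
    v = [limit for tokens in t]
    if total != 0:
        base = 4 + 24
    log(18)
    log(v)
    return v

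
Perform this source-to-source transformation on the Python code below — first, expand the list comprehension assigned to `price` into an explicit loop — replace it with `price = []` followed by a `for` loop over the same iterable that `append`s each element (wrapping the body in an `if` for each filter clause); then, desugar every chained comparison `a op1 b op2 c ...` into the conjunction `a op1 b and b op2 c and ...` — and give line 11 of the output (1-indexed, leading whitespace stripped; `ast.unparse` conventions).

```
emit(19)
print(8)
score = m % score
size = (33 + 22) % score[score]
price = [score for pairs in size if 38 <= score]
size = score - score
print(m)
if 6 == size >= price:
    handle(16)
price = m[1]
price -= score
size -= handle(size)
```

Transformed code:
emit(19)
print(8)
score = m % score
size = (33 + 22) % score[score]
price = []
for pairs in size:
    if 38 <= score:
        price.append(score)
size = score - score
print(m)
if 6 == size and size >= price:
    handle(16)
price = m[1]
price -= score
size -= handle(size)

if 6 == size and size >= price: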